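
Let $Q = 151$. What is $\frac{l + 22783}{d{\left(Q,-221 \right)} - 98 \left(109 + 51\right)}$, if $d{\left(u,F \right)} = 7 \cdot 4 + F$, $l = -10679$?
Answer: $- \frac{12104}{15873} \approx -0.76255$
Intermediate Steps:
$d{\left(u,F \right)} = 28 + F$
$\frac{l + 22783}{d{\left(Q,-221 \right)} - 98 \left(109 + 51\right)} = \frac{-10679 + 22783}{\left(28 - 221\right) - 98 \left(109 + 51\right)} = \frac{12104}{-193 - 15680} = \frac{12104}{-15873} = 12104 \left(- \frac{1}{15873}\right) = - \frac{12104}{15873}$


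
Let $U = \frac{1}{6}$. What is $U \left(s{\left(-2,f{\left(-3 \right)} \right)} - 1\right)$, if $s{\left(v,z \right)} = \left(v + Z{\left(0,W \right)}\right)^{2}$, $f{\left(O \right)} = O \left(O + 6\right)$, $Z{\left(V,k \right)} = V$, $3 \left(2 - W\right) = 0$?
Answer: $\frac{1}{2} \approx 0.5$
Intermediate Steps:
$W = 2$ ($W = 2 - 0 = 2 + 0 = 2$)
$f{\left(O \right)} = O \left(6 + O\right)$
$U = \frac{1}{6} \approx 0.16667$
$s{\left(v,z \right)} = v^{2}$ ($s{\left(v,z \right)} = \left(v + 0\right)^{2} = v^{2}$)
$U \left(s{\left(-2,f{\left(-3 \right)} \right)} - 1\right) = \frac{\left(-2\right)^{2} - 1}{6} = \frac{4 - 1}{6} = \frac{1}{6} \cdot 3 = \frac{1}{2}$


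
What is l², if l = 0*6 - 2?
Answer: 4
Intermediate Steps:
l = -2 (l = 0 - 2 = -2)
l² = (-2)² = 4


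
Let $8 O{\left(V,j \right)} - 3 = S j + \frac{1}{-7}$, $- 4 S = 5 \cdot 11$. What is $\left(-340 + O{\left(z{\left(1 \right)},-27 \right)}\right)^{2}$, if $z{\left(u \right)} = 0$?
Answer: $\frac{4314519225}{50176} \approx 85988.0$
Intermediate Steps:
$S = - \frac{55}{4}$ ($S = - \frac{5 \cdot 11}{4} = \left(- \frac{1}{4}\right) 55 = - \frac{55}{4} \approx -13.75$)
$O{\left(V,j \right)} = \frac{5}{14} - \frac{55 j}{32}$ ($O{\left(V,j \right)} = \frac{3}{8} + \frac{- \frac{55 j}{4} + \frac{1}{-7}}{8} = \frac{3}{8} + \frac{- \frac{55 j}{4} - \frac{1}{7}}{8} = \frac{3}{8} + \frac{- \frac{1}{7} - \frac{55 j}{4}}{8} = \frac{3}{8} - \left(\frac{1}{56} + \frac{55 j}{32}\right) = \frac{5}{14} - \frac{55 j}{32}$)
$\left(-340 + O{\left(z{\left(1 \right)},-27 \right)}\right)^{2} = \left(-340 + \left(\frac{5}{14} - - \frac{1485}{32}\right)\right)^{2} = \left(-340 + \left(\frac{5}{14} + \frac{1485}{32}\right)\right)^{2} = \left(-340 + \frac{10475}{224}\right)^{2} = \left(- \frac{65685}{224}\right)^{2} = \frac{4314519225}{50176}$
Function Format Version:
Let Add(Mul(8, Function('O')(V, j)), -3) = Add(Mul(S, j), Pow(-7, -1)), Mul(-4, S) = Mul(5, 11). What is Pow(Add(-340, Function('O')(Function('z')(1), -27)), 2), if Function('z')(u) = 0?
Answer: Rational(4314519225, 50176) ≈ 85988.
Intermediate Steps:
S = Rational(-55, 4) (S = Mul(Rational(-1, 4), Mul(5, 11)) = Mul(Rational(-1, 4), 55) = Rational(-55, 4) ≈ -13.750)
Function('O')(V, j) = Add(Rational(5, 14), Mul(Rational(-55, 32), j)) (Function('O')(V, j) = Add(Rational(3, 8), Mul(Rational(1, 8), Add(Mul(Rational(-55, 4), j), Pow(-7, -1)))) = Add(Rational(3, 8), Mul(Rational(1, 8), Add(Mul(Rational(-55, 4), j), Rational(-1, 7)))) = Add(Rational(3, 8), Mul(Rational(1, 8), Add(Rational(-1, 7), Mul(Rational(-55, 4), j)))) = Add(Rational(3, 8), Add(Rational(-1, 56), Mul(Rational(-55, 32), j))) = Add(Rational(5, 14), Mul(Rational(-55, 32), j)))
Pow(Add(-340, Function('O')(Function('z')(1), -27)), 2) = Pow(Add(-340, Add(Rational(5, 14), Mul(Rational(-55, 32), -27))), 2) = Pow(Add(-340, Add(Rational(5, 14), Rational(1485, 32))), 2) = Pow(Add(-340, Rational(10475, 224)), 2) = Pow(Rational(-65685, 224), 2) = Rational(4314519225, 50176)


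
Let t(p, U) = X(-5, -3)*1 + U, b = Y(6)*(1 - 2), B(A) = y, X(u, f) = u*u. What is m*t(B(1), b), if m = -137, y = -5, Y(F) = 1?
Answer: -3288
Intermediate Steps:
X(u, f) = u²
B(A) = -5
b = -1 (b = 1*(1 - 2) = 1*(-1) = -1)
t(p, U) = 25 + U (t(p, U) = (-5)²*1 + U = 25*1 + U = 25 + U)
m*t(B(1), b) = -137*(25 - 1) = -137*24 = -3288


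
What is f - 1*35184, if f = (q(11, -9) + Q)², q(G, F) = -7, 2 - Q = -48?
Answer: -33335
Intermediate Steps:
Q = 50 (Q = 2 - 1*(-48) = 2 + 48 = 50)
f = 1849 (f = (-7 + 50)² = 43² = 1849)
f - 1*35184 = 1849 - 1*35184 = 1849 - 35184 = -33335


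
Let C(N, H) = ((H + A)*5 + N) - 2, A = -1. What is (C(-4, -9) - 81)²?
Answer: 18769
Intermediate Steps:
C(N, H) = -7 + N + 5*H (C(N, H) = ((H - 1)*5 + N) - 2 = ((-1 + H)*5 + N) - 2 = ((-5 + 5*H) + N) - 2 = (-5 + N + 5*H) - 2 = -7 + N + 5*H)
(C(-4, -9) - 81)² = ((-7 - 4 + 5*(-9)) - 81)² = ((-7 - 4 - 45) - 81)² = (-56 - 81)² = (-137)² = 18769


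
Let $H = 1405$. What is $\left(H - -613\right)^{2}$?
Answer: $4072324$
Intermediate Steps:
$\left(H - -613\right)^{2} = \left(1405 - -613\right)^{2} = \left(1405 + \left(-20 + 633\right)\right)^{2} = \left(1405 + 613\right)^{2} = 2018^{2} = 4072324$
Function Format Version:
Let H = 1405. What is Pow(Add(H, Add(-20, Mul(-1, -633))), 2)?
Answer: 4072324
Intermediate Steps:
Pow(Add(H, Add(-20, Mul(-1, -633))), 2) = Pow(Add(1405, Add(-20, Mul(-1, -633))), 2) = Pow(Add(1405, Add(-20, 633)), 2) = Pow(Add(1405, 613), 2) = Pow(2018, 2) = 4072324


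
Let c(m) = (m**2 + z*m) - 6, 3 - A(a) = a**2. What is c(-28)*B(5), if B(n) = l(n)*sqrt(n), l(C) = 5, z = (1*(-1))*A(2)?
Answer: 3750*sqrt(5) ≈ 8385.3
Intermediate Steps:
A(a) = 3 - a**2
z = 1 (z = (1*(-1))*(3 - 1*2**2) = -(3 - 1*4) = -(3 - 4) = -1*(-1) = 1)
B(n) = 5*sqrt(n)
c(m) = -6 + m + m**2 (c(m) = (m**2 + 1*m) - 6 = (m**2 + m) - 6 = (m + m**2) - 6 = -6 + m + m**2)
c(-28)*B(5) = (-6 - 28 + (-28)**2)*(5*sqrt(5)) = (-6 - 28 + 784)*(5*sqrt(5)) = 750*(5*sqrt(5)) = 3750*sqrt(5)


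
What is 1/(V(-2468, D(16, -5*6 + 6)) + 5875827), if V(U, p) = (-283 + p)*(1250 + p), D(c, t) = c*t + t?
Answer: 1/5294005 ≈ 1.8889e-7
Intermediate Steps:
D(c, t) = t + c*t
1/(V(-2468, D(16, -5*6 + 6)) + 5875827) = 1/((-353750 + ((-5*6 + 6)*(1 + 16))² + 967*((-5*6 + 6)*(1 + 16))) + 5875827) = 1/((-353750 + ((-30 + 6)*17)² + 967*((-30 + 6)*17)) + 5875827) = 1/((-353750 + (-24*17)² + 967*(-24*17)) + 5875827) = 1/((-353750 + (-408)² + 967*(-408)) + 5875827) = 1/((-353750 + 166464 - 394536) + 5875827) = 1/(-581822 + 5875827) = 1/5294005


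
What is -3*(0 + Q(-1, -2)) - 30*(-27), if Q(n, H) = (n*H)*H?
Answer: 822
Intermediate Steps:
Q(n, H) = n*H² (Q(n, H) = (H*n)*H = n*H²)
-3*(0 + Q(-1, -2)) - 30*(-27) = -3*(0 - 1*(-2)²) - 30*(-27) = -3*(0 - 1*4) + 810 = -3*(0 - 4) + 810 = -3*(-4) + 810 = 12 + 810 = 822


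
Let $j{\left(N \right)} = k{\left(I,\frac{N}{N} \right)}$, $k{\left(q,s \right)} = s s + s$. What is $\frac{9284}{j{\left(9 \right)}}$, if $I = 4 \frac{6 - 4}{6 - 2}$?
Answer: $4642$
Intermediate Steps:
$I = 2$ ($I = 4 \cdot \frac{2}{4} = 4 \cdot 2 \cdot \frac{1}{4} = 4 \cdot \frac{1}{2} = 2$)
$k{\left(q,s \right)} = s + s^{2}$ ($k{\left(q,s \right)} = s^{2} + s = s + s^{2}$)
$j{\left(N \right)} = 2$ ($j{\left(N \right)} = \frac{N}{N} \left(1 + \frac{N}{N}\right) = 1 \left(1 + 1\right) = 1 \cdot 2 = 2$)
$\frac{9284}{j{\left(9 \right)}} = \frac{9284}{2} = 9284 \cdot \frac{1}{2} = 4642$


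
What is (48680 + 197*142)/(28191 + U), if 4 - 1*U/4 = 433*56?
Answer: -76654/68785 ≈ -1.1144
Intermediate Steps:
U = -96976 (U = 16 - 1732*56 = 16 - 4*24248 = 16 - 96992 = -96976)
(48680 + 197*142)/(28191 + U) = (48680 + 197*142)/(28191 - 96976) = (48680 + 27974)/(-68785) = 76654*(-1/68785) = -76654/68785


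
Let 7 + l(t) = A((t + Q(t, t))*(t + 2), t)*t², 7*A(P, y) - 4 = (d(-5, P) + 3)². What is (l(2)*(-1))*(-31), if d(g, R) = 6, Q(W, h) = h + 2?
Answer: 9021/7 ≈ 1288.7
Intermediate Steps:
Q(W, h) = 2 + h
A(P, y) = 85/7 (A(P, y) = 4/7 + (6 + 3)²/7 = 4/7 + (⅐)*9² = 4/7 + (⅐)*81 = 4/7 + 81/7 = 85/7)
l(t) = -7 + 85*t²/7
(l(2)*(-1))*(-31) = ((-7 + (85/7)*2²)*(-1))*(-31) = ((-7 + (85/7)*4)*(-1))*(-31) = ((-7 + 340/7)*(-1))*(-31) = ((291/7)*(-1))*(-31) = -291/7*(-31) = 9021/7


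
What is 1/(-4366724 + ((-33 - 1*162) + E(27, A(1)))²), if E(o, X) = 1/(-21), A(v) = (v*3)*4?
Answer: -441/1908948068 ≈ -2.3102e-7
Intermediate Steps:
A(v) = 12*v (A(v) = (3*v)*4 = 12*v)
E(o, X) = -1/21
1/(-4366724 + ((-33 - 1*162) + E(27, A(1)))²) = 1/(-4366724 + ((-33 - 1*162) - 1/21)²) = 1/(-4366724 + ((-33 - 162) - 1/21)²) = 1/(-4366724 + (-195 - 1/21)²) = 1/(-4366724 + (-4096/21)²) = 1/(-4366724 + 16777216/441) = 1/(-1908948068/441) = -441/1908948068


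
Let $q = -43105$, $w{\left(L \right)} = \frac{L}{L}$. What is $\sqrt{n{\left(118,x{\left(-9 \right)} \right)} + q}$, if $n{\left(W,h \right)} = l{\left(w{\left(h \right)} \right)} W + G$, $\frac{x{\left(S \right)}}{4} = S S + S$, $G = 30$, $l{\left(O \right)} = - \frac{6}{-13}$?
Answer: $\frac{i \sqrt{7270471}}{13} \approx 207.41 i$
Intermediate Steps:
$w{\left(L \right)} = 1$
$l{\left(O \right)} = \frac{6}{13}$ ($l{\left(O \right)} = \left(-6\right) \left(- \frac{1}{13}\right) = \frac{6}{13}$)
$x{\left(S \right)} = 4 S + 4 S^{2}$ ($x{\left(S \right)} = 4 \left(S S + S\right) = 4 \left(S^{2} + S\right) = 4 \left(S + S^{2}\right) = 4 S + 4 S^{2}$)
$n{\left(W,h \right)} = 30 + \frac{6 W}{13}$ ($n{\left(W,h \right)} = \frac{6 W}{13} + 30 = 30 + \frac{6 W}{13}$)
$\sqrt{n{\left(118,x{\left(-9 \right)} \right)} + q} = \sqrt{\left(30 + \frac{6}{13} \cdot 118\right) - 43105} = \sqrt{\left(30 + \frac{708}{13}\right) - 43105} = \sqrt{\frac{1098}{13} - 43105} = \sqrt{- \frac{559267}{13}} = \frac{i \sqrt{7270471}}{13}$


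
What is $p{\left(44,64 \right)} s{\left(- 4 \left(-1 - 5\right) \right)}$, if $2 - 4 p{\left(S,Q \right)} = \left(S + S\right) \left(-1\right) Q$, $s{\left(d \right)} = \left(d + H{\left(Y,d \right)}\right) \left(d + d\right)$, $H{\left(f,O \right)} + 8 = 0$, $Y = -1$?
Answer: $1081728$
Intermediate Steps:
$H{\left(f,O \right)} = -8$ ($H{\left(f,O \right)} = -8 + 0 = -8$)
$s{\left(d \right)} = 2 d \left(-8 + d\right)$ ($s{\left(d \right)} = \left(d - 8\right) \left(d + d\right) = \left(-8 + d\right) 2 d = 2 d \left(-8 + d\right)$)
$p{\left(S,Q \right)} = \frac{1}{2} + \frac{Q S}{2}$ ($p{\left(S,Q \right)} = \frac{1}{2} - \frac{\left(S + S\right) \left(-1\right) Q}{4} = \frac{1}{2} - \frac{2 S \left(-1\right) Q}{4} = \frac{1}{2} - \frac{- 2 S Q}{4} = \frac{1}{2} - \frac{\left(-2\right) Q S}{4} = \frac{1}{2} + \frac{Q S}{2}$)
$p{\left(44,64 \right)} s{\left(- 4 \left(-1 - 5\right) \right)} = \left(\frac{1}{2} + \frac{1}{2} \cdot 64 \cdot 44\right) 2 \left(- 4 \left(-1 - 5\right)\right) \left(-8 - 4 \left(-1 - 5\right)\right) = \left(\frac{1}{2} + 1408\right) 2 \left(\left(-4\right) \left(-6\right)\right) \left(-8 - -24\right) = \frac{2817 \cdot 2 \cdot 24 \left(-8 + 24\right)}{2} = \frac{2817 \cdot 2 \cdot 24 \cdot 16}{2} = \frac{2817}{2} \cdot 768 = 1081728$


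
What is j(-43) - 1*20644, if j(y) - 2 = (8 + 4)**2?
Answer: -20498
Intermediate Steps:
j(y) = 146 (j(y) = 2 + (8 + 4)**2 = 2 + 12**2 = 2 + 144 = 146)
j(-43) - 1*20644 = 146 - 1*20644 = 146 - 20644 = -20498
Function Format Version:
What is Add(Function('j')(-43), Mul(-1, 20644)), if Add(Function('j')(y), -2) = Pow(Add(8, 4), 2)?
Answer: -20498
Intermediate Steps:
Function('j')(y) = 146 (Function('j')(y) = Add(2, Pow(Add(8, 4), 2)) = Add(2, Pow(12, 2)) = Add(2, 144) = 146)
Add(Function('j')(-43), Mul(-1, 20644)) = Add(146, Mul(-1, 20644)) = Add(146, -20644) = -20498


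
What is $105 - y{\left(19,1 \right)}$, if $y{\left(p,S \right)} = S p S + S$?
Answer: $85$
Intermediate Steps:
$y{\left(p,S \right)} = S + p S^{2}$ ($y{\left(p,S \right)} = p S^{2} + S = S + p S^{2}$)
$105 - y{\left(19,1 \right)} = 105 - 1 \left(1 + 1 \cdot 19\right) = 105 - 1 \left(1 + 19\right) = 105 - 1 \cdot 20 = 105 - 20 = 85$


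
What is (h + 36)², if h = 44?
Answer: 6400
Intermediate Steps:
(h + 36)² = (44 + 36)² = 80² = 6400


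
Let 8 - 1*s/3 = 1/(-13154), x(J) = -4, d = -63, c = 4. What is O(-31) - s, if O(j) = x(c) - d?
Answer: 460387/13154 ≈ 35.000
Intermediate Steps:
s = 315699/13154 (s = 24 - 3/(-13154) = 24 - 3*(-1/13154) = 24 + 3/13154 = 315699/13154 ≈ 24.000)
O(j) = 59 (O(j) = -4 - 1*(-63) = -4 + 63 = 59)
O(-31) - s = 59 - 1*315699/13154 = 59 - 315699/13154 = 460387/13154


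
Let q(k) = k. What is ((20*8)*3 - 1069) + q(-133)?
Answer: -722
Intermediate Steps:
((20*8)*3 - 1069) + q(-133) = ((20*8)*3 - 1069) - 133 = (160*3 - 1069) - 133 = (480 - 1069) - 133 = -589 - 133 = -722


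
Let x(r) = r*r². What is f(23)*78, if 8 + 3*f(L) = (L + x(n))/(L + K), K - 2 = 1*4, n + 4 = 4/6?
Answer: -172718/783 ≈ -220.58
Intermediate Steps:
n = -10/3 (n = -4 + 4/6 = -4 + 4*(⅙) = -4 + ⅔ = -10/3 ≈ -3.3333)
x(r) = r³
K = 6 (K = 2 + 1*4 = 2 + 4 = 6)
f(L) = -8/3 + (-1000/27 + L)/(3*(6 + L)) (f(L) = -8/3 + ((L + (-10/3)³)/(L + 6))/3 = -8/3 + ((L - 1000/27)/(6 + L))/3 = -8/3 + ((-1000/27 + L)/(6 + L))/3 = -8/3 + (-1000/27 + L)/(3*(6 + L)))
f(23)*78 = (7*(-328 - 27*23)/(81*(6 + 23)))*78 = ((7/81)*(-328 - 621)/29)*78 = ((7/81)*(1/29)*(-949))*78 = -6643/2349*78 = -172718/783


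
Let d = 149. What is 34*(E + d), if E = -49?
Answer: 3400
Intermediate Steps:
34*(E + d) = 34*(-49 + 149) = 34*100 = 3400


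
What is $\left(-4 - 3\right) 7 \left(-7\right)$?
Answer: $343$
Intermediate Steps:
$\left(-4 - 3\right) 7 \left(-7\right) = \left(-7\right) 7 \left(-7\right) = \left(-49\right) \left(-7\right) = 343$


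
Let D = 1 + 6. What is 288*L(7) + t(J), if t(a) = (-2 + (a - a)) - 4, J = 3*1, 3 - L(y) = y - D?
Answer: 858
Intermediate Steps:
D = 7
L(y) = 10 - y (L(y) = 3 - (y - 1*7) = 3 - (y - 7) = 3 - (-7 + y) = 3 + (7 - y) = 10 - y)
J = 3
t(a) = -6 (t(a) = (-2 + 0) - 4 = -2 - 4 = -6)
288*L(7) + t(J) = 288*(10 - 1*7) - 6 = 288*(10 - 7) - 6 = 288*3 - 6 = 864 - 6 = 858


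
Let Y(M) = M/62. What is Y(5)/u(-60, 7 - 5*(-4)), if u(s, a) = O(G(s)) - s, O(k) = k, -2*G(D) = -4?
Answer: 5/3844 ≈ 0.0013007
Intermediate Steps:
G(D) = 2 (G(D) = -1/2*(-4) = 2)
Y(M) = M/62 (Y(M) = M*(1/62) = M/62)
u(s, a) = 2 - s
Y(5)/u(-60, 7 - 5*(-4)) = ((1/62)*5)/(2 - 1*(-60)) = 5/(62*(2 + 60)) = (5/62)/62 = (5/62)*(1/62) = 5/3844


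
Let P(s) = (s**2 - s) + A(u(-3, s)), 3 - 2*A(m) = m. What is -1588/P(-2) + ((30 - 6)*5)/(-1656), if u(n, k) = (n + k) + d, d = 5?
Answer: -73073/345 ≈ -211.81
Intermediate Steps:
u(n, k) = 5 + k + n (u(n, k) = (n + k) + 5 = (k + n) + 5 = 5 + k + n)
A(m) = 3/2 - m/2
P(s) = 1/2 + s**2 - 3*s/2 (P(s) = (s**2 - s) + (3/2 - (5 + s - 3)/2) = (s**2 - s) + (3/2 - (2 + s)/2) = (s**2 - s) + (3/2 + (-1 - s/2)) = (s**2 - s) + (1/2 - s/2) = 1/2 + s**2 - 3*s/2)
-1588/P(-2) + ((30 - 6)*5)/(-1656) = -1588/(1/2 + (-2)**2 - 3/2*(-2)) + ((30 - 6)*5)/(-1656) = -1588/(1/2 + 4 + 3) + (24*5)*(-1/1656) = -1588/15/2 + 120*(-1/1656) = -1588*2/15 - 5/69 = -3176/15 - 5/69 = -73073/345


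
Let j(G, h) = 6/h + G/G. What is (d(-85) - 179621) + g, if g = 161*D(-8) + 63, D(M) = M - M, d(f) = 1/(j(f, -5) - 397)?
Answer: -356602193/1986 ≈ -1.7956e+5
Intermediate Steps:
j(G, h) = 1 + 6/h (j(G, h) = 6/h + 1 = 1 + 6/h)
d(f) = -5/1986 (d(f) = 1/((6 - 5)/(-5) - 397) = 1/(-⅕*1 - 397) = 1/(-⅕ - 397) = 1/(-1986/5) = -5/1986)
D(M) = 0
g = 63 (g = 161*0 + 63 = 0 + 63 = 63)
(d(-85) - 179621) + g = (-5/1986 - 179621) + 63 = -356727311/1986 + 63 = -356602193/1986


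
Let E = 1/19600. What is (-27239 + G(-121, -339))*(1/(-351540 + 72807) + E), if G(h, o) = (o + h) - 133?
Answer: -2628349/1990950 ≈ -1.3201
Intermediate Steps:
E = 1/19600 ≈ 5.1020e-5
G(h, o) = -133 + h + o (G(h, o) = (h + o) - 133 = -133 + h + o)
(-27239 + G(-121, -339))*(1/(-351540 + 72807) + E) = (-27239 + (-133 - 121 - 339))*(1/(-351540 + 72807) + 1/19600) = (-27239 - 593)*(1/(-278733) + 1/19600) = -27832*(-1/278733 + 1/19600) = -27832*37019/780452400 = -2628349/1990950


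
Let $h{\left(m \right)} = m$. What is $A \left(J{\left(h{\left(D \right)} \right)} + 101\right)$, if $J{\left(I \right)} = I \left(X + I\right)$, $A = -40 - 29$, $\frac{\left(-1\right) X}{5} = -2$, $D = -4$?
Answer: $-5313$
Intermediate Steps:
$X = 10$ ($X = \left(-5\right) \left(-2\right) = 10$)
$A = -69$ ($A = -40 - 29 = -69$)
$J{\left(I \right)} = I \left(10 + I\right)$
$A \left(J{\left(h{\left(D \right)} \right)} + 101\right) = - 69 \left(- 4 \left(10 - 4\right) + 101\right) = - 69 \left(\left(-4\right) 6 + 101\right) = - 69 \left(-24 + 101\right) = \left(-69\right) 77 = -5313$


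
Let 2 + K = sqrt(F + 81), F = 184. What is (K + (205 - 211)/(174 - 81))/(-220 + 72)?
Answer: 16/1147 - sqrt(265)/148 ≈ -0.096043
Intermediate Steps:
K = -2 + sqrt(265) (K = -2 + sqrt(184 + 81) = -2 + sqrt(265) ≈ 14.279)
(K + (205 - 211)/(174 - 81))/(-220 + 72) = ((-2 + sqrt(265)) + (205 - 211)/(174 - 81))/(-220 + 72) = ((-2 + sqrt(265)) - 6/93)/(-148) = ((-2 + sqrt(265)) - 6*1/93)*(-1/148) = ((-2 + sqrt(265)) - 2/31)*(-1/148) = (-64/31 + sqrt(265))*(-1/148) = 16/1147 - sqrt(265)/148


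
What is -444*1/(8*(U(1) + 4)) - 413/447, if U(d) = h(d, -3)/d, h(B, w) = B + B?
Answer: -18191/1788 ≈ -10.174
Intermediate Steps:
h(B, w) = 2*B
U(d) = 2 (U(d) = (2*d)/d = 2)
-444*1/(8*(U(1) + 4)) - 413/447 = -444*1/(8*(2 + 4)) - 413/447 = -444/(6*8) - 413*1/447 = -444/48 - 413/447 = -444*1/48 - 413/447 = -37/4 - 413/447 = -18191/1788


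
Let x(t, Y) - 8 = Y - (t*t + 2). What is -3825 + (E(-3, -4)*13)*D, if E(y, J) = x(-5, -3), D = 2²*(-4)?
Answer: 751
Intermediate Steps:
x(t, Y) = 6 + Y - t² (x(t, Y) = 8 + (Y - (t*t + 2)) = 8 + (Y - (t² + 2)) = 8 + (Y - (2 + t²)) = 8 + (Y + (-2 - t²)) = 8 + (-2 + Y - t²) = 6 + Y - t²)
D = -16 (D = 4*(-4) = -16)
E(y, J) = -22 (E(y, J) = 6 - 3 - 1*(-5)² = 6 - 3 - 1*25 = 6 - 3 - 25 = -22)
-3825 + (E(-3, -4)*13)*D = -3825 - 22*13*(-16) = -3825 - 286*(-16) = -3825 + 4576 = 751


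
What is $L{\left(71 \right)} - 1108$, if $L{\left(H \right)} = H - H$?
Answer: $-1108$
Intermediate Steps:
$L{\left(H \right)} = 0$
$L{\left(71 \right)} - 1108 = 0 - 1108 = -1108$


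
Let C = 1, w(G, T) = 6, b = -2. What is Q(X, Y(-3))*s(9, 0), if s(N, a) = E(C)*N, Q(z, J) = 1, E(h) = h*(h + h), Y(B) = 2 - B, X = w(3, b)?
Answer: 18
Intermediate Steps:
X = 6
E(h) = 2*h**2 (E(h) = h*(2*h) = 2*h**2)
s(N, a) = 2*N (s(N, a) = (2*1**2)*N = (2*1)*N = 2*N)
Q(X, Y(-3))*s(9, 0) = 1*(2*9) = 1*18 = 18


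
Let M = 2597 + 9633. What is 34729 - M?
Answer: 22499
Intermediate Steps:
M = 12230
34729 - M = 34729 - 1*12230 = 34729 - 12230 = 22499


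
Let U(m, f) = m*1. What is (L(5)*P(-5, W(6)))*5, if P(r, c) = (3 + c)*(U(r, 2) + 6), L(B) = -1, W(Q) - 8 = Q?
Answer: -85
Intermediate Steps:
U(m, f) = m
W(Q) = 8 + Q
P(r, c) = (3 + c)*(6 + r) (P(r, c) = (3 + c)*(r + 6) = (3 + c)*(6 + r))
(L(5)*P(-5, W(6)))*5 = -(18 + 3*(-5) + 6*(8 + 6) + (8 + 6)*(-5))*5 = -(18 - 15 + 6*14 + 14*(-5))*5 = -(18 - 15 + 84 - 70)*5 = -1*17*5 = -17*5 = -85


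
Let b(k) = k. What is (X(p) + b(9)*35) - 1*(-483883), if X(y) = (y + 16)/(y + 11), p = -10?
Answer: 484204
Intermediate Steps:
X(y) = (16 + y)/(11 + y)
(X(p) + b(9)*35) - 1*(-483883) = ((16 - 10)/(11 - 10) + 9*35) - 1*(-483883) = (6/1 + 315) + 483883 = (1*6 + 315) + 483883 = (6 + 315) + 483883 = 321 + 483883 = 484204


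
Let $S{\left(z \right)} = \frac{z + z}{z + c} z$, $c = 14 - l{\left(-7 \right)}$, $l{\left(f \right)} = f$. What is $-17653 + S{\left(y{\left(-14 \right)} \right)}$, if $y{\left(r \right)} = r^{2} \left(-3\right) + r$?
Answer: $- \frac{1568743}{83} \approx -18901.0$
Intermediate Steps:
$y{\left(r \right)} = r - 3 r^{2}$ ($y{\left(r \right)} = - 3 r^{2} + r = r - 3 r^{2}$)
$c = 21$ ($c = 14 - -7 = 14 + 7 = 21$)
$S{\left(z \right)} = \frac{2 z^{2}}{21 + z}$ ($S{\left(z \right)} = \frac{z + z}{z + 21} z = \frac{2 z}{21 + z} z = \frac{2 z^{2}}{21 + z}$)
$-17653 + S{\left(y{\left(-14 \right)} \right)} = -17653 + \frac{2 \left(- 14 \left(1 - -42\right)\right)^{2}}{21 - 14 \left(1 - -42\right)} = -17653 + \frac{2 \left(- 14 \left(1 + 42\right)\right)^{2}}{21 - 14 \left(1 + 42\right)} = -17653 + \frac{2 \left(\left(-14\right) 43\right)^{2}}{21 - 602} = -17653 + \frac{2 \left(-602\right)^{2}}{21 - 602} = -17653 + 2 \cdot 362404 \frac{1}{-581} = -17653 + 2 \cdot 362404 \left(- \frac{1}{581}\right) = -17653 - \frac{103544}{83} = - \frac{1568743}{83}$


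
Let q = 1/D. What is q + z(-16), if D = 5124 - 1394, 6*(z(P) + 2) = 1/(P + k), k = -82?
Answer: -2194811/1096620 ≈ -2.0014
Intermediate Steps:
z(P) = -2 + 1/(6*(-82 + P)) (z(P) = -2 + 1/(6*(P - 82)) = -2 + 1/(6*(-82 + P)))
D = 3730
q = 1/3730 ≈ 0.00026810
q + z(-16) = 1/3730 + (985 - 12*(-16))/(6*(-82 - 16)) = 1/3730 + (⅙)*(985 + 192)/(-98) = 1/3730 + (⅙)*(-1/98)*1177 = 1/3730 - 1177/588 = -2194811/1096620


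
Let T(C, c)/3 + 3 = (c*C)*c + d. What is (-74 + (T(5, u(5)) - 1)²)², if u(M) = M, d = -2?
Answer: 16591243249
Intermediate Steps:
T(C, c) = -15 + 3*C*c² (T(C, c) = -9 + 3*((c*C)*c - 2) = -9 + 3*((C*c)*c - 2) = -9 + 3*(C*c² - 2) = -9 + 3*(-2 + C*c²) = -9 + (-6 + 3*C*c²) = -15 + 3*C*c²)
(-74 + (T(5, u(5)) - 1)²)² = (-74 + ((-15 + 3*5*5²) - 1)²)² = (-74 + ((-15 + 3*5*25) - 1)²)² = (-74 + ((-15 + 375) - 1)²)² = (-74 + (360 - 1)²)² = (-74 + 359²)² = (-74 + 128881)² = 128807² = 16591243249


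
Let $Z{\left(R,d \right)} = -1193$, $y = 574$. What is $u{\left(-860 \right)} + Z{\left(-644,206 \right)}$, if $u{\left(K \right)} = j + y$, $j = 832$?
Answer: $213$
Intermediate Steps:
$u{\left(K \right)} = 1406$ ($u{\left(K \right)} = 832 + 574 = 1406$)
$u{\left(-860 \right)} + Z{\left(-644,206 \right)} = 1406 - 1193 = 213$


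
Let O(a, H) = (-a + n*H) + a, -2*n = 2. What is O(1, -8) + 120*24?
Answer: 2888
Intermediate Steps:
n = -1 (n = -½*2 = -1)
O(a, H) = -H (O(a, H) = (-a - H) + a = (-H - a) + a = -H)
O(1, -8) + 120*24 = -1*(-8) + 120*24 = 8 + 2880 = 2888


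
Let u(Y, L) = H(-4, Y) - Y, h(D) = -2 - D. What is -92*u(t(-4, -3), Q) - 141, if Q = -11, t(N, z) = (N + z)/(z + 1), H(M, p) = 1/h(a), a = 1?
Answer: 635/3 ≈ 211.67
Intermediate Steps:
H(M, p) = -⅓ (H(M, p) = 1/(-2 - 1*1) = 1/(-2 - 1) = 1/(-3) = -⅓)
t(N, z) = (N + z)/(1 + z)
u(Y, L) = -⅓ - Y
-92*u(t(-4, -3), Q) - 141 = -92*(-⅓ - (-4 - 3)/(1 - 3)) - 141 = -92*(-⅓ - (-7)/(-2)) - 141 = -92*(-⅓ - (-1)*(-7)/2) - 141 = -92*(-⅓ - 1*7/2) - 141 = -92*(-⅓ - 7/2) - 141 = -92*(-23/6) - 141 = 1058/3 - 141 = 635/3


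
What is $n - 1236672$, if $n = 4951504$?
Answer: $3714832$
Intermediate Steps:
$n - 1236672 = 4951504 - 1236672 = 3714832$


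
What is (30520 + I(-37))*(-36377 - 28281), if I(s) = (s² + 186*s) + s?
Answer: -1614510260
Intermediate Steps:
I(s) = s² + 187*s
(30520 + I(-37))*(-36377 - 28281) = (30520 - 37*(187 - 37))*(-36377 - 28281) = (30520 - 37*150)*(-64658) = (30520 - 5550)*(-64658) = 24970*(-64658) = -1614510260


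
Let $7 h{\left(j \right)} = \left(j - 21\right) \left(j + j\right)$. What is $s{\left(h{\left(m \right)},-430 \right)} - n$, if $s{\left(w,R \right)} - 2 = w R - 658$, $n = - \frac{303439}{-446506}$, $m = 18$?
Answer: $\frac{18683259015}{3125542} \approx 5977.6$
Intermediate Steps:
$h{\left(j \right)} = \frac{2 j \left(-21 + j\right)}{7}$ ($h{\left(j \right)} = \frac{\left(j - 21\right) \left(j + j\right)}{7} = \frac{\left(-21 + j\right) 2 j}{7} = \frac{2 j \left(-21 + j\right)}{7}$)
$n = \frac{303439}{446506}$ ($n = \left(-303439\right) \left(- \frac{1}{446506}\right) = \frac{303439}{446506} \approx 0.67959$)
$s{\left(w,R \right)} = -656 + R w$ ($s{\left(w,R \right)} = 2 + \left(w R - 658\right) = 2 + \left(R w - 658\right) = 2 + \left(-658 + R w\right) = -656 + R w$)
$s{\left(h{\left(m \right)},-430 \right)} - n = \left(-656 - 430 \cdot \frac{2}{7} \cdot 18 \left(-21 + 18\right)\right) - \frac{303439}{446506} = \left(-656 - 430 \cdot \frac{2}{7} \cdot 18 \left(-3\right)\right) - \frac{303439}{446506} = \left(-656 - - \frac{46440}{7}\right) - \frac{303439}{446506} = \left(-656 + \frac{46440}{7}\right) - \frac{303439}{446506} = \frac{41848}{7} - \frac{303439}{446506} = \frac{18683259015}{3125542}$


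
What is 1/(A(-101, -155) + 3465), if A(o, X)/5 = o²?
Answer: 1/54470 ≈ 1.8359e-5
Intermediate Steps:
A(o, X) = 5*o²
1/(A(-101, -155) + 3465) = 1/(5*(-101)² + 3465) = 1/(5*10201 + 3465) = 1/(51005 + 3465) = 1/54470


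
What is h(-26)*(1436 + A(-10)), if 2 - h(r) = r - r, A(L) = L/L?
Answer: 2874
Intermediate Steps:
A(L) = 1
h(r) = 2 (h(r) = 2 - (r - r) = 2 - 1*0 = 2 + 0 = 2)
h(-26)*(1436 + A(-10)) = 2*(1436 + 1) = 2*1437 = 2874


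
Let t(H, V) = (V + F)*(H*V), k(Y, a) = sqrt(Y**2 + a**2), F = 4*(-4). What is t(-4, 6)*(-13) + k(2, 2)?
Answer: -3120 + 2*sqrt(2) ≈ -3117.2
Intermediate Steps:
F = -16
t(H, V) = H*V*(-16 + V) (t(H, V) = (V - 16)*(H*V) = (-16 + V)*(H*V) = H*V*(-16 + V))
t(-4, 6)*(-13) + k(2, 2) = -4*6*(-16 + 6)*(-13) + sqrt(2**2 + 2**2) = -4*6*(-10)*(-13) + sqrt(4 + 4) = 240*(-13) + sqrt(8) = -3120 + 2*sqrt(2)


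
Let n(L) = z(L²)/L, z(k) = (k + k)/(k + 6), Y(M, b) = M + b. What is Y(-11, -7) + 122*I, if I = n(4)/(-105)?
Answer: -21278/1155 ≈ -18.423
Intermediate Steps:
z(k) = 2*k/(6 + k) (z(k) = (2*k)/(6 + k) = 2*k/(6 + k))
n(L) = 2*L/(6 + L²) (n(L) = (2*L²/(6 + L²))/L = 2*L/(6 + L²))
I = -4/1155 (I = (2*4/(6 + 4²))/(-105) = (2*4/(6 + 16))*(-1/105) = (2*4/22)*(-1/105) = (2*4*(1/22))*(-1/105) = (4/11)*(-1/105) = -4/1155 ≈ -0.0034632)
Y(-11, -7) + 122*I = (-11 - 7) + 122*(-4/1155) = -18 - 488/1155 = -21278/1155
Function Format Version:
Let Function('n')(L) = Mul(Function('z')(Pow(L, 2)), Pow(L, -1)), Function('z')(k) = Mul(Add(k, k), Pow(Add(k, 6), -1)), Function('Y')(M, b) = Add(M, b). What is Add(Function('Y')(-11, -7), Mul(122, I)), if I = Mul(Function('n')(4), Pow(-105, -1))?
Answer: Rational(-21278, 1155) ≈ -18.423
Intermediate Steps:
Function('z')(k) = Mul(2, k, Pow(Add(6, k), -1)) (Function('z')(k) = Mul(Mul(2, k), Pow(Add(6, k), -1)) = Mul(2, k, Pow(Add(6, k), -1)))
Function('n')(L) = Mul(2, L, Pow(Add(6, Pow(L, 2)), -1)) (Function('n')(L) = Mul(Mul(2, Pow(L, 2), Pow(Add(6, Pow(L, 2)), -1)), Pow(L, -1)) = Mul(2, L, Pow(Add(6, Pow(L, 2)), -1)))
I = Rational(-4, 1155) (I = Mul(Mul(2, 4, Pow(Add(6, Pow(4, 2)), -1)), Pow(-105, -1)) = Mul(Mul(2, 4, Pow(Add(6, 16), -1)), Rational(-1, 105)) = Mul(Mul(2, 4, Pow(22, -1)), Rational(-1, 105)) = Mul(Mul(2, 4, Rational(1, 22)), Rational(-1, 105)) = Mul(Rational(4, 11), Rational(-1, 105)) = Rational(-4, 1155) ≈ -0.0034632)
Add(Function('Y')(-11, -7), Mul(122, I)) = Add(Add(-11, -7), Mul(122, Rational(-4, 1155))) = Add(-18, Rational(-488, 1155)) = Rational(-21278, 1155)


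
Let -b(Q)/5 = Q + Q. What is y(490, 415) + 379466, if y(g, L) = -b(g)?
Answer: 384366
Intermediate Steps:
b(Q) = -10*Q (b(Q) = -5*(Q + Q) = -10*Q)
y(g, L) = 10*g (y(g, L) = -(-10)*g = 10*g)
y(490, 415) + 379466 = 10*490 + 379466 = 4900 + 379466 = 384366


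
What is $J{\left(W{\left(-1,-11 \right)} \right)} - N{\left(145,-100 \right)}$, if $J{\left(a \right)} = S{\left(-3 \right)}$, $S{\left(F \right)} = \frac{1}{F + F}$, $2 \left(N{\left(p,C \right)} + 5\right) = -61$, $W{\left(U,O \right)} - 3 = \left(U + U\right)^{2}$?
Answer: $\frac{106}{3} \approx 35.333$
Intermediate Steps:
$W{\left(U,O \right)} = 3 + 4 U^{2}$ ($W{\left(U,O \right)} = 3 + \left(U + U\right)^{2} = 3 + \left(2 U\right)^{2} = 3 + 4 U^{2}$)
$N{\left(p,C \right)} = - \frac{71}{2}$ ($N{\left(p,C \right)} = -5 + \frac{1}{2} \left(-61\right) = -5 - \frac{61}{2} = - \frac{71}{2}$)
$S{\left(F \right)} = \frac{1}{2 F}$
$J{\left(a \right)} = - \frac{1}{6}$ ($J{\left(a \right)} = \frac{1}{2 \left(-3\right)} = \frac{1}{2} \left(- \frac{1}{3}\right) = - \frac{1}{6}$)
$J{\left(W{\left(-1,-11 \right)} \right)} - N{\left(145,-100 \right)} = - \frac{1}{6} - - \frac{71}{2} = - \frac{1}{6} + \frac{71}{2} = \frac{106}{3}$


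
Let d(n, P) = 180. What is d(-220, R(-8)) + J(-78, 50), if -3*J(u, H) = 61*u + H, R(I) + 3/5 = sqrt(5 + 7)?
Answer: 5248/3 ≈ 1749.3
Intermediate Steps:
R(I) = -3/5 + 2*sqrt(3) (R(I) = -3/5 + sqrt(5 + 7) = -3/5 + sqrt(12) = -3/5 + 2*sqrt(3))
J(u, H) = -61*u/3 - H/3 (J(u, H) = -(61*u + H)/3 = -(H + 61*u)/3 = -61*u/3 - H/3)
d(-220, R(-8)) + J(-78, 50) = 180 + (-61/3*(-78) - 1/3*50) = 180 + (1586 - 50/3) = 180 + 4708/3 = 5248/3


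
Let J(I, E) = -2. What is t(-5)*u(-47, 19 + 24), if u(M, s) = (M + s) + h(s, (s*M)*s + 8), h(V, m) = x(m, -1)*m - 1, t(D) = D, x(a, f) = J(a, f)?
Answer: -868925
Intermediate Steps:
x(a, f) = -2
h(V, m) = -1 - 2*m (h(V, m) = -2*m - 1 = -1 - 2*m)
u(M, s) = -17 + M + s - 2*M*s² (u(M, s) = (M + s) + (-1 - 2*((s*M)*s + 8)) = (M + s) + (-1 - 2*((M*s)*s + 8)) = (M + s) + (-1 - 2*(M*s² + 8)) = (M + s) + (-1 - 2*(8 + M*s²)) = (M + s) + (-1 + (-16 - 2*M*s²)) = (M + s) + (-17 - 2*M*s²) = -17 + M + s - 2*M*s²)
t(-5)*u(-47, 19 + 24) = -5*(-17 - 47 + (19 + 24) - 2*(-47)*(19 + 24)²) = -5*(-17 - 47 + 43 - 2*(-47)*43²) = -5*(-17 - 47 + 43 - 2*(-47)*1849) = -5*(-17 - 47 + 43 + 173806) = -5*173785 = -868925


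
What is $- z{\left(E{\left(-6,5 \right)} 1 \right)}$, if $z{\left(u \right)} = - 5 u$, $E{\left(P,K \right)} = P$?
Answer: $-30$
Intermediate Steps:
$- z{\left(E{\left(-6,5 \right)} 1 \right)} = - \left(-5\right) \left(\left(-6\right) 1\right) = - \left(-5\right) \left(-6\right) = \left(-1\right) 30 = -30$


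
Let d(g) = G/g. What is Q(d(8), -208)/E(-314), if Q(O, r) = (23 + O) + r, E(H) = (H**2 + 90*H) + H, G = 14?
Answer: -733/280088 ≈ -0.0026170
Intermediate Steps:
E(H) = H**2 + 91*H
d(g) = 14/g
Q(O, r) = 23 + O + r
Q(d(8), -208)/E(-314) = (23 + 14/8 - 208)/((-314*(91 - 314))) = (23 + 14*(1/8) - 208)/((-314*(-223))) = (23 + 7/4 - 208)/70022 = -733/4*1/70022 = -733/280088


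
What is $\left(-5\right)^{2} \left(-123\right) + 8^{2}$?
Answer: $-3011$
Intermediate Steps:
$\left(-5\right)^{2} \left(-123\right) + 8^{2} = 25 \left(-123\right) + 64 = -3075 + 64 = -3011$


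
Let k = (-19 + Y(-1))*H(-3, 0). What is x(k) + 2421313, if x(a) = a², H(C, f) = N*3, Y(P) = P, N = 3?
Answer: 2453713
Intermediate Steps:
H(C, f) = 9 (H(C, f) = 3*3 = 9)
k = -180 (k = (-19 - 1)*9 = -20*9 = -180)
x(k) + 2421313 = (-180)² + 2421313 = 32400 + 2421313 = 2453713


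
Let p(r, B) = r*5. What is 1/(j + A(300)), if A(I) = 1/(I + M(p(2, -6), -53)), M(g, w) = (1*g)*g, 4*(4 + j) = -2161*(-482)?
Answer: 400/104158601 ≈ 3.8403e-6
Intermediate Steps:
j = 520793/2 (j = -4 + (-2161*(-482))/4 = -4 + (1/4)*1041602 = -4 + 520801/2 = 520793/2 ≈ 2.6040e+5)
p(r, B) = 5*r
M(g, w) = g**2 (M(g, w) = g*g = g**2)
A(I) = 1/(100 + I) (A(I) = 1/(I + (5*2)**2) = 1/(I + 10**2) = 1/(I + 100) = 1/(100 + I))
1/(j + A(300)) = 1/(520793/2 + 1/(100 + 300)) = 1/(520793/2 + 1/400) = 1/(104158601/400) = 400/104158601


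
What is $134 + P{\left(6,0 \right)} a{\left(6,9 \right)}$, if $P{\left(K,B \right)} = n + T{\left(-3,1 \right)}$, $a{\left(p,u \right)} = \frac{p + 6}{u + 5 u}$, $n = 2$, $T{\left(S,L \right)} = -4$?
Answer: $\frac{1202}{9} \approx 133.56$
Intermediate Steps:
$a{\left(p,u \right)} = \frac{6 + p}{6 u}$
$P{\left(K,B \right)} = -2$ ($P{\left(K,B \right)} = 2 - 4 = -2$)
$134 + P{\left(6,0 \right)} a{\left(6,9 \right)} = 134 - 2 \frac{6 + 6}{6 \cdot 9} = 134 - 2 \cdot \frac{1}{6} \cdot \frac{1}{9} \cdot 12 = 134 - \frac{4}{9} = \frac{1202}{9}$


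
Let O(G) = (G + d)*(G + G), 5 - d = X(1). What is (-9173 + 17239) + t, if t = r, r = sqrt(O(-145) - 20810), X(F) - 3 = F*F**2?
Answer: 8066 + 5*sqrt(838) ≈ 8210.7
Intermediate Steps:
X(F) = 3 + F**3 (X(F) = 3 + F*F**2 = 3 + F**3)
d = 1 (d = 5 - (3 + 1**3) = 5 - (3 + 1) = 5 - 1*4 = 5 - 4 = 1)
O(G) = 2*G*(1 + G) (O(G) = (G + 1)*(G + G) = (1 + G)*(2*G) = 2*G*(1 + G))
r = 5*sqrt(838) (r = sqrt(2*(-145)*(1 - 145) - 20810) = sqrt(2*(-145)*(-144) - 20810) = sqrt(41760 - 20810) = sqrt(20950) = 5*sqrt(838) ≈ 144.74)
t = 5*sqrt(838) ≈ 144.74
(-9173 + 17239) + t = (-9173 + 17239) + 5*sqrt(838) = 8066 + 5*sqrt(838)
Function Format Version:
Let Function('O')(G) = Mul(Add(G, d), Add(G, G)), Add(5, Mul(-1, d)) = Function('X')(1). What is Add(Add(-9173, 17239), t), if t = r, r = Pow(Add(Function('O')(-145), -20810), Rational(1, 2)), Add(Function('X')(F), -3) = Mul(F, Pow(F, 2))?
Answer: Add(8066, Mul(5, Pow(838, Rational(1, 2)))) ≈ 8210.7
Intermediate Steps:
Function('X')(F) = Add(3, Pow(F, 3)) (Function('X')(F) = Add(3, Mul(F, Pow(F, 2))) = Add(3, Pow(F, 3)))
d = 1 (d = Add(5, Mul(-1, Add(3, Pow(1, 3)))) = Add(5, Mul(-1, Add(3, 1))) = Add(5, Mul(-1, 4)) = Add(5, -4) = 1)
Function('O')(G) = Mul(2, G, Add(1, G)) (Function('O')(G) = Mul(Add(G, 1), Add(G, G)) = Mul(Add(1, G), Mul(2, G)) = Mul(2, G, Add(1, G)))
r = Mul(5, Pow(838, Rational(1, 2))) (r = Pow(Add(Mul(2, -145, Add(1, -145)), -20810), Rational(1, 2)) = Pow(Add(Mul(2, -145, -144), -20810), Rational(1, 2)) = Pow(Add(41760, -20810), Rational(1, 2)) = Pow(20950, Rational(1, 2)) = Mul(5, Pow(838, Rational(1, 2))) ≈ 144.74)
t = Mul(5, Pow(838, Rational(1, 2))) ≈ 144.74
Add(Add(-9173, 17239), t) = Add(Add(-9173, 17239), Mul(5, Pow(838, Rational(1, 2)))) = Add(8066, Mul(5, Pow(838, Rational(1, 2))))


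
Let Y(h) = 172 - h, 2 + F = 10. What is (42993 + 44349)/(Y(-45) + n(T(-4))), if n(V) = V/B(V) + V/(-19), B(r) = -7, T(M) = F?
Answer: 3872162/9551 ≈ 405.42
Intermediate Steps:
F = 8 (F = -2 + 10 = 8)
T(M) = 8
n(V) = -26*V/133 (n(V) = V/(-7) + V/(-19) = V*(-⅐) + V*(-1/19) = -V/7 - V/19 = -26*V/133)
(42993 + 44349)/(Y(-45) + n(T(-4))) = (42993 + 44349)/((172 - 1*(-45)) - 26/133*8) = 87342/((172 + 45) - 208/133) = 87342/(217 - 208/133) = 87342/(28653/133) = 87342*(133/28653) = 3872162/9551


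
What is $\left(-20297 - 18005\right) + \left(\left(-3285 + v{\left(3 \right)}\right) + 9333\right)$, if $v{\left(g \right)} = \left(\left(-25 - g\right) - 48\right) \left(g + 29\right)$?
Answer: $-34686$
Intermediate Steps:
$v{\left(g \right)} = \left(-73 - g\right) \left(29 + g\right)$
$\left(-20297 - 18005\right) + \left(\left(-3285 + v{\left(3 \right)}\right) + 9333\right) = \left(-20297 - 18005\right) + \left(\left(-3285 - 2432\right) + 9333\right) = -38302 + \left(\left(-3285 - 2432\right) + 9333\right) = -38302 + \left(-5717 + 9333\right) = -38302 + 3616 = -34686$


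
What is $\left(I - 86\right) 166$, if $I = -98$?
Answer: $-30544$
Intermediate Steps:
$\left(I - 86\right) 166 = \left(-98 - 86\right) 166 = \left(-184\right) 166 = -30544$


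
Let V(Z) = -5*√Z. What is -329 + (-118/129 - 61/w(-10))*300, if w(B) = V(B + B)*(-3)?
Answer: -25947/43 + 122*I*√5 ≈ -603.42 + 272.8*I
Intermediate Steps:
w(B) = 15*√2*√B (w(B) = -5*√(B + B)*(-3) = -5*√2*√B*(-3) = 15*√2*√B)
-329 + (-118/129 - 61/w(-10))*300 = -329 + (-118/129 - 61*(-I*√5/150))*300 = -329 + (-118/129 - (-61)*I*√5/150)*300 = -329 + (-118/129 + 61*I*√5/150)*300 = -329 + (-11800/43 + 122*I*√5) = -25947/43 + 122*I*√5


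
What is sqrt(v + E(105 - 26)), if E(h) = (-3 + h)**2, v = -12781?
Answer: I*sqrt(7005) ≈ 83.696*I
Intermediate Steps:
sqrt(v + E(105 - 26)) = sqrt(-12781 + (-3 + (105 - 26))**2) = sqrt(-12781 + (-3 + 79)**2) = sqrt(-12781 + 76**2) = sqrt(-12781 + 5776) = sqrt(-7005) = I*sqrt(7005)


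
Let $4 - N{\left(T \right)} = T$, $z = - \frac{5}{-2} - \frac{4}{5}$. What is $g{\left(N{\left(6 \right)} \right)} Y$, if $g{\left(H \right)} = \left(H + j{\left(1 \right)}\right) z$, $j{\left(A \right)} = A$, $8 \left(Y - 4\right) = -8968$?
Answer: $\frac{18989}{10} \approx 1898.9$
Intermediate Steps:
$Y = -1117$ ($Y = 4 + \frac{1}{8} \left(-8968\right) = 4 - 1121 = -1117$)
$z = \frac{17}{10}$ ($z = \left(-5\right) \left(- \frac{1}{2}\right) - \frac{4}{5} = \frac{5}{2} - \frac{4}{5} = \frac{17}{10} \approx 1.7$)
$N{\left(T \right)} = 4 - T$
$g{\left(H \right)} = \frac{17}{10} + \frac{17 H}{10}$ ($g{\left(H \right)} = \left(H + 1\right) \frac{17}{10} = \left(1 + H\right) \frac{17}{10} = \frac{17}{10} + \frac{17 H}{10}$)
$g{\left(N{\left(6 \right)} \right)} Y = \left(\frac{17}{10} + \frac{17 \left(4 - 6\right)}{10}\right) \left(-1117\right) = \left(\frac{17}{10} + \frac{17}{10} \left(-2\right)\right) \left(-1117\right) = \left(\frac{17}{10} - \frac{17}{5}\right) \left(-1117\right) = \left(- \frac{17}{10}\right) \left(-1117\right) = \frac{18989}{10}$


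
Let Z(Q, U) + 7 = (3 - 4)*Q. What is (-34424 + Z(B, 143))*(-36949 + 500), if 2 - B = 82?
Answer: 1252059599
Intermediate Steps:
B = -80 (B = 2 - 1*82 = 2 - 82 = -80)
Z(Q, U) = -7 - Q (Z(Q, U) = -7 + (3 - 4)*Q = -7 - Q)
(-34424 + Z(B, 143))*(-36949 + 500) = (-34424 + (-7 - 1*(-80)))*(-36949 + 500) = (-34424 + (-7 + 80))*(-36449) = (-34424 + 73)*(-36449) = -34351*(-36449) = 1252059599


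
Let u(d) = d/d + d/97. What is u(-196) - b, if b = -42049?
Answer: 4078654/97 ≈ 42048.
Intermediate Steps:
u(d) = 1 + d/97 (u(d) = 1 + d*(1/97) = 1 + d/97)
u(-196) - b = (1 + (1/97)*(-196)) - 1*(-42049) = (1 - 196/97) + 42049 = -99/97 + 42049 = 4078654/97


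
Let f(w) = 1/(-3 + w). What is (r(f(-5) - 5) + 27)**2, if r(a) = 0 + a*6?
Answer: 225/16 ≈ 14.063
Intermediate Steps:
r(a) = 6*a (r(a) = 0 + 6*a = 6*a)
(r(f(-5) - 5) + 27)**2 = (6*(1/(-3 - 5) - 5) + 27)**2 = (6*(1/(-8) - 5) + 27)**2 = (6*(-1/8 - 5) + 27)**2 = (6*(-41/8) + 27)**2 = (-123/4 + 27)**2 = (-15/4)**2 = 225/16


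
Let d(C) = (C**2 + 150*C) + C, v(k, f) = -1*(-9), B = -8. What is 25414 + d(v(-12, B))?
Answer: 26854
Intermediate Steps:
v(k, f) = 9
d(C) = C**2 + 151*C
25414 + d(v(-12, B)) = 25414 + 9*(151 + 9) = 25414 + 9*160 = 25414 + 1440 = 26854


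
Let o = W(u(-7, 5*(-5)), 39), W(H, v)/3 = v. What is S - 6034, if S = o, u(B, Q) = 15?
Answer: -5917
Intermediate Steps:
W(H, v) = 3*v
o = 117 (o = 3*39 = 117)
S = 117
S - 6034 = 117 - 6034 = -5917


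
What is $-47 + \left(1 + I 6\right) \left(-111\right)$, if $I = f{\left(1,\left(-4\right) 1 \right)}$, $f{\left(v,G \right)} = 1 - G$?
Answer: $-3488$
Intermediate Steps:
$I = 5$ ($I = 1 - \left(-4\right) 1 = 1 - -4 = 1 + 4 = 5$)
$-47 + \left(1 + I 6\right) \left(-111\right) = -47 + \left(1 + 5 \cdot 6\right) \left(-111\right) = -47 + \left(1 + 30\right) \left(-111\right) = -47 + 31 \left(-111\right) = -47 - 3441 = -3488$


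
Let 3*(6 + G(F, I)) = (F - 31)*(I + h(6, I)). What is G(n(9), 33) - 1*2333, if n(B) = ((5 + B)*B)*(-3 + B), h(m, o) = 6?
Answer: 7086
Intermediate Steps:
n(B) = B*(-3 + B)*(5 + B) (n(B) = (B*(5 + B))*(-3 + B) = B*(-3 + B)*(5 + B))
G(F, I) = -6 + (-31 + F)*(6 + I)/3 (G(F, I) = -6 + ((F - 31)*(I + 6))/3 = -6 + ((-31 + F)*(6 + I))/3 = -6 + (-31 + F)*(6 + I)/3)
G(n(9), 33) - 1*2333 = (-68 + 2*(9*(-15 + 9² + 2*9)) - 31/3*33 + (⅓)*(9*(-15 + 9² + 2*9))*33) - 1*2333 = (-68 + 2*(9*(-15 + 81 + 18)) - 341 + (⅓)*(9*(-15 + 81 + 18))*33) - 2333 = (-68 + 2*(9*84) - 341 + (⅓)*(9*84)*33) - 2333 = (-68 + 2*756 - 341 + (⅓)*756*33) - 2333 = (-68 + 1512 - 341 + 8316) - 2333 = 9419 - 2333 = 7086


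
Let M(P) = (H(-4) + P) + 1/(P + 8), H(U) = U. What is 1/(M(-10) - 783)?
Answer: -2/1595 ≈ -0.0012539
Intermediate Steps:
M(P) = -4 + P + 1/(8 + P) (M(P) = (-4 + P) + 1/(P + 8) = (-4 + P) + 1/(8 + P) = -4 + P + 1/(8 + P))
1/(M(-10) - 783) = 1/((-31 + (-10)² + 4*(-10))/(8 - 10) - 783) = 1/((-31 + 100 - 40)/(-2) - 783) = 1/(-½*29 - 783) = 1/(-29/2 - 783) = 1/(-1595/2) = -2/1595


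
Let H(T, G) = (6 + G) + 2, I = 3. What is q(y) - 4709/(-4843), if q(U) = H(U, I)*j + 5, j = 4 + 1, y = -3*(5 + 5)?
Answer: 295289/4843 ≈ 60.972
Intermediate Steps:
y = -30 (y = -3*10 = -30)
H(T, G) = 8 + G
j = 5
q(U) = 60 (q(U) = (8 + 3)*5 + 5 = 11*5 + 5 = 55 + 5 = 60)
q(y) - 4709/(-4843) = 60 - 4709/(-4843) = 60 - 4709*(-1/4843) = 60 + 4709/4843 = 295289/4843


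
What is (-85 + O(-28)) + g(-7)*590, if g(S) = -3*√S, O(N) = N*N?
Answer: 699 - 1770*I*√7 ≈ 699.0 - 4683.0*I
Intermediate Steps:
O(N) = N²
(-85 + O(-28)) + g(-7)*590 = (-85 + (-28)²) - 3*I*√7*590 = (-85 + 784) - 3*I*√7*590 = 699 - 3*I*√7*590 = 699 - 1770*I*√7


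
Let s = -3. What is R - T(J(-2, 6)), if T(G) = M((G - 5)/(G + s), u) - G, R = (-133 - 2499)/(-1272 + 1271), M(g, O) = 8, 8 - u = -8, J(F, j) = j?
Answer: 2630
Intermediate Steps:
u = 16 (u = 8 - 1*(-8) = 8 + 8 = 16)
R = 2632 (R = -2632/(-1) = -2632*(-1) = 2632)
T(G) = 8 - G
R - T(J(-2, 6)) = 2632 - (8 - 1*6) = 2632 - (8 - 6) = 2632 - 1*2 = 2632 - 2 = 2630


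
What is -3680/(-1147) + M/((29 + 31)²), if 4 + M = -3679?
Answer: 9023599/4129200 ≈ 2.1853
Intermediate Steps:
M = -3683 (M = -4 - 3679 = -3683)
-3680/(-1147) + M/((29 + 31)²) = -3680/(-1147) - 3683/(29 + 31)² = -3680*(-1/1147) - 3683/(60²) = 3680/1147 - 3683/3600 = 9023599/4129200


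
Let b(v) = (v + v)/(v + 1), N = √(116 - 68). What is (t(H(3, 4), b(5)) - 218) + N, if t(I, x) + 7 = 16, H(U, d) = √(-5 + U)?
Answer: -209 + 4*√3 ≈ -202.07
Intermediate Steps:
N = 4*√3 (N = √48 = 4*√3 ≈ 6.9282)
b(v) = 2*v/(1 + v) (b(v) = (2*v)/(1 + v) = 2*v/(1 + v))
t(I, x) = 9 (t(I, x) = -7 + 16 = 9)
(t(H(3, 4), b(5)) - 218) + N = (9 - 218) + 4*√3 = -209 + 4*√3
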